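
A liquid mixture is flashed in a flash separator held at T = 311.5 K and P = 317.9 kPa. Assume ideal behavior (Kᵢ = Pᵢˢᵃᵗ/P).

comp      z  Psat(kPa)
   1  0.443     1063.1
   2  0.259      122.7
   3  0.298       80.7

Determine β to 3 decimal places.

β = 0.407

Raoult's law: Kᵢ = Pᵢˢᵃᵗ/P = Pᵢˢᵃᵗ/317.9.
  K_1 = 1063.1/317.9 = 3.34413, K_2 = 122.7/317.9 = 0.38597, K_3 = 80.7/317.9 = 0.25385
Let β = V/F and solve Σ zᵢ(Kᵢ−1)/(1+β(Kᵢ−1)) = 0.
Check two-phase: ΣzᵢKᵢ = 1.657 > 1 and Σzᵢ/Kᵢ = 1.977 > 1, so g(0) = 0.657 > 0 and g(1) = -0.977 < 0.
Newton–Raphson from β = 0.5:
  β = 0.500: g = -0.1061, g' = -1.141 → β = 0.407
Converged at β = 0.407.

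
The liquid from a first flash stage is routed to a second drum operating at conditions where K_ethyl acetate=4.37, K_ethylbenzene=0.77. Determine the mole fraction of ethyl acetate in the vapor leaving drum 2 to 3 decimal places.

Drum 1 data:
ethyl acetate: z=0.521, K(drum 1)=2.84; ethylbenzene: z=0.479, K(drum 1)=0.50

Drum 1:
Let ψ₁ = V/F and solve Σ zᵢ(Kᵢ−1)/(1+ψ₁(Kᵢ−1)) = 0.
Feasibility: ΣzᵢKᵢ = 1.719, Σzᵢ/Kᵢ = 1.141 — both > 1, two phases present.
Iterate (Newton) starting at ψ₁ = 0.5:
  ψ₁ = 0.500: g = 0.1800, g' = -0.691 → ψ₁ = 0.760
  ψ₁ = 0.760: g = 0.0132, g' = -0.618 → ψ₁ = 0.782
Converged at ψ₁ = 0.782.
Drum-1 compositions:
  ethyl acetate: x = 0.214, y = 0.607
  ethylbenzene: x = 0.786, y = 0.393
Drum-2 feed = drum-1 liquid: z₂ = (0.2137, 0.7863).
Drum 2:
Material balance + equilibrium reduce to Σ zᵢ(Kᵢ−1)/(1+ψ₂(Kᵢ−1)) = 0.
g(0) = ΣzᵢKᵢ − 1 = 0.539 and g(1) = 1 − Σzᵢ/Kᵢ = -0.070, so a root lies in (0, 1).
Binary case is linear: z₁(K₁−1)(1+ψ₂(K₂−1)) + z₂(K₂−1)(1+ψ₂(K₁−1)) = 0
⇒ ψ₂ = [z₁(K₁−1)+z₂(K₂−1)] / [−(K₁−1)(K₂−1)] = 0.5392/0.7751 = 0.696
  ethyl acetate: x = 0.064, y = 0.279
  ethylbenzene: x = 0.936, y = 0.721

y_ethyl acetate (drum 2) = 0.279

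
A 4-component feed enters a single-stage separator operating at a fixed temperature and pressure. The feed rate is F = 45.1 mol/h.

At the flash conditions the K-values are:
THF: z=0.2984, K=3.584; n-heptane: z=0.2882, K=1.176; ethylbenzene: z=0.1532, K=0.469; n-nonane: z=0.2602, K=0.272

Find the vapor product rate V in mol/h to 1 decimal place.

Material balance + equilibrium reduce to Σ zᵢ(Kᵢ−1)/(1+ψ(Kᵢ−1)) = 0.
Check two-phase: ΣzᵢKᵢ = 1.5510 > 1 and Σzᵢ/Kᵢ = 1.6116 > 1, so g(0) = 0.5510 > 0 and g(1) = -0.6116 < 0.
Newton iteration, ψ⁰ = 0.5:
  ψ = 0.5000: g = -0.02556, g' = -0.8078 → ψ = 0.4684
Converged at ψ = 0.4684.
Then V = ψ·F = 0.4684·45.1 = 21.1 mol/h and L = F − V = 24.0 mol/h.

V = 21.1 mol/h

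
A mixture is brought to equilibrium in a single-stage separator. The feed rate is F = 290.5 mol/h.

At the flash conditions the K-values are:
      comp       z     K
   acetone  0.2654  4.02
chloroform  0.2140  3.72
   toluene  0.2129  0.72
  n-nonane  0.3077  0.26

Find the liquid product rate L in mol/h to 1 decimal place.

L = 109.6 mol/h

Let ψ = V/F and solve Σ zᵢ(Kᵢ−1)/(1+ψ(Kᵢ−1)) = 0.
Feasibility: ΣzᵢKᵢ = 2.0963, Σzᵢ/Kᵢ = 1.6027 — both > 1, two phases present.
Newton–Raphson from ψ = 0.52:
  ψ = 0.5200: g = 0.11302, g' = -1.1060 → ψ = 0.6222
  ψ = 0.6222: g = 0.00042, g' = -1.1137 → ψ = 0.6226
Converged at ψ = 0.6226.
Then V = ψ·F = 0.6226·290.5 = 180.9 mol/h and L = F − V = 109.6 mol/h.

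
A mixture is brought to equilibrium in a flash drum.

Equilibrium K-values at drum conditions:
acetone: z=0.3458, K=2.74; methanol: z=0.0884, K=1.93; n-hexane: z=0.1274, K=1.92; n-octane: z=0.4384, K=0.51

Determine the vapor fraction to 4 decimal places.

Rachford–Rice: g(ψ) = Σ zᵢ(Kᵢ−1)/(1+ψ(Kᵢ−1)) = 0.
Check two-phase: ΣzᵢKᵢ = 1.5863 > 1 and Σzᵢ/Kᵢ = 1.0980 > 1, so g(0) = 0.5863 > 0 and g(1) = -0.0980 < 0.
Newton–Raphson from ψ = 0.53:
  ψ = 0.5300: g = 0.15671, g' = -0.5584 → ψ = 0.8106
  ψ = 0.8106: g = 0.00727, g' = -0.5301 → ψ = 0.8243
Converged at ψ = 0.8243.

ψ = 0.8243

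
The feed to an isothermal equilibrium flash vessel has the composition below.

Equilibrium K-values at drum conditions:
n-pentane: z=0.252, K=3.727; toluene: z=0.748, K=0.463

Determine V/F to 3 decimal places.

Material balance + equilibrium reduce to Σ zᵢ(Kᵢ−1)/(1+V/F(Kᵢ−1)) = 0.
Check two-phase: ΣzᵢKᵢ = 1.286 > 1 and Σzᵢ/Kᵢ = 1.683 > 1, so g(0) = 0.286 > 0 and g(1) = -0.683 < 0.
Binary case is linear: z₁(K₁−1)(1+V/F(K₂−1)) + z₂(K₂−1)(1+V/F(K₁−1)) = 0
⇒ V/F = [z₁(K₁−1)+z₂(K₂−1)] / [−(K₁−1)(K₂−1)] = 0.2855/1.4644 = 0.195

V/F = 0.195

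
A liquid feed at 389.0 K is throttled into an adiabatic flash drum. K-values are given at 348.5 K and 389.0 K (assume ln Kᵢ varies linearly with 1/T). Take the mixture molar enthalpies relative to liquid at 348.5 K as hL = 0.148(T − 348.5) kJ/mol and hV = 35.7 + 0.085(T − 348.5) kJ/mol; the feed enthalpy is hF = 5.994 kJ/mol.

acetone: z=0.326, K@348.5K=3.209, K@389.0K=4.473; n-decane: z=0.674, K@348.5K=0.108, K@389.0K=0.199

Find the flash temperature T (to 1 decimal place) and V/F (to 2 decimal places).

Adiabatic flash: solve Rachford–Rice at each trial T, then check hF = ψ·hV(T) + (1−ψ)·hL(T).
  T = 348.5 K: K = (3.209, 0.108), RR gives ψ = 0.060, H_out = 2.155 kJ/mol
  T = 389.0 K: K = (4.473, 0.199), RR gives ψ = 0.213, H_out = 13.052 kJ/mol
  T = 368.8 K: K = (3.825, 0.149), RR gives ψ = 0.145, H_out = 7.981 kJ/mol
  T = 358.6 K: K = (3.511, 0.127), RR gives ψ = 0.105, H_out = 5.182 kJ/mol
  T = 363.7 K: K = (3.667, 0.138), RR gives ψ = 0.125, H_out = 6.608 kJ/mol
  T = 361.1 K: K = (3.587, 0.133), RR gives ψ = 0.115, H_out = 5.888 kJ/mol
  T = 362.4 K: K = (3.627, 0.135), RR gives ψ = 0.120, H_out = 6.250 kJ/mol
Linear interpolation between T = 361.1 (H_out = 5.888) and T = 362.4 (H_out = 6.250) on hF = 5.994 gives T ≈ 361.5 K, at which ψ = 0.12.

T = 361.5 K, V/F = 0.12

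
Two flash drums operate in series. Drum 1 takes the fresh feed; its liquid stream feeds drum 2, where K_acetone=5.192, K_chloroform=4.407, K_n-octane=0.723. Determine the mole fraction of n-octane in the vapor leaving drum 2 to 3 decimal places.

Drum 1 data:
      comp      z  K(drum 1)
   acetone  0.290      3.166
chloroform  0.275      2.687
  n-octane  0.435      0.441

Drum 1:
Let ψ₁ = V/F and solve Σ zᵢ(Kᵢ−1)/(1+ψ₁(Kᵢ−1)) = 0.
Check two-phase: ΣzᵢKᵢ = 1.849 > 1 and Σzᵢ/Kᵢ = 1.180 > 1, so g(0) = 0.849 > 0 and g(1) = -0.180 < 0.
Newton iteration, ψ₁⁰ = 0.5:
  ψ₁ = 0.500: g = 0.2157, g' = -0.806 → ψ₁ = 0.768
  ψ₁ = 0.768: g = 0.0120, g' = -0.758 → ψ₁ = 0.784
Converged at ψ₁ = 0.784.
Drum-1 compositions:
  acetone: x = 0.108, y = 0.340
  chloroform: x = 0.118, y = 0.318
  n-octane: x = 0.774, y = 0.341
Drum-2 feed = drum-1 liquid: z₂ = (0.1075, 0.1184, 0.7740).
Drum 2:
Newton iteration, ψ₂⁰ = 0.5:
  ψ₂ = 0.500: g = 0.0460, g' = -0.465 → ψ₂ = 0.599
  ψ₂ = 0.599: g = 0.0041, g' = -0.387 → ψ₂ = 0.609
Converged at ψ₂ = 0.609.
  acetone: x = 0.030, y = 0.157
  chloroform: x = 0.038, y = 0.170
  n-octane: x = 0.931, y = 0.673

y_n-octane (drum 2) = 0.673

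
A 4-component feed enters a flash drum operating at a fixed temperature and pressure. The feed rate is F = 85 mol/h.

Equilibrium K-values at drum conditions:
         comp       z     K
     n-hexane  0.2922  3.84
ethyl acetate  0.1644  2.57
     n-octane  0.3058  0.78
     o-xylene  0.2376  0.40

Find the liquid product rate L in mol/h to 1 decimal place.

L = 15.4 mol/h

Rachford–Rice: g(ψ) = Σ zᵢ(Kᵢ−1)/(1+ψ(Kᵢ−1)) = 0.
Check two-phase: ΣzᵢKᵢ = 1.8781 > 1 and Σzᵢ/Kᵢ = 1.1261 > 1, so g(0) = 0.8781 > 0 and g(1) = -0.1261 < 0.
Newton iteration, ψ⁰ = 0.5:
  ψ = 0.5000: g = 0.20826, g' = -0.7229 → ψ = 0.7881
  ψ = 0.7881: g = 0.01980, g' = -0.6352 → ψ = 0.8193
  ψ = 0.8193: g = -0.00012, g' = -0.6434 → ψ = 0.8191
Converged at ψ = 0.8191.
Then V = ψ·F = 0.8191·85 = 69.6 mol/h and L = F − V = 15.4 mol/h.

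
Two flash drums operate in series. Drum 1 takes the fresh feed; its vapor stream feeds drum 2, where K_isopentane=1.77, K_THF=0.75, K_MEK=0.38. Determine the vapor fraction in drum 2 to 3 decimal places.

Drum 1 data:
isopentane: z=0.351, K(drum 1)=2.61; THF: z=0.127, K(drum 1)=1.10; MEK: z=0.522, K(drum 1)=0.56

Drum 1:
Let ψ₁ = V/F and solve Σ zᵢ(Kᵢ−1)/(1+ψ₁(Kᵢ−1)) = 0.
Feasibility: ΣzᵢKᵢ = 1.348, Σzᵢ/Kᵢ = 1.182 — both > 1, two phases present.
Iterate (Newton) starting at ψ₁ = 0.34:
  ψ₁ = 0.340: g = 0.1074, g' = -0.521 → ψ₁ = 0.546
  ψ₁ = 0.546: g = 0.0104, g' = -0.434 → ψ₁ = 0.570
Converged at ψ₁ = 0.570.
Drum-1 compositions:
  isopentane: x = 0.183, y = 0.478
  THF: x = 0.120, y = 0.132
  MEK: x = 0.697, y = 0.390
Drum-2 feed = drum-1 vapor: z₂ = (0.4776, 0.1322, 0.3902).
Drum 2:
Newton–Raphson from ψ₂ = 0.59:
  ψ₂ = 0.590: g = -0.1674, g' = -0.518 → ψ₂ = 0.267
  ψ₂ = 0.267: g = -0.0203, g' = -0.420 → ψ₂ = 0.219
  ψ₂ = 0.219: g = -0.0001, g' = -0.417 → ψ₂ = 0.218
Converged at ψ₂ = 0.218.
  isopentane: x = 0.409, y = 0.724
  THF: x = 0.140, y = 0.105
  MEK: x = 0.451, y = 0.172

V/F (drum 2) = 0.218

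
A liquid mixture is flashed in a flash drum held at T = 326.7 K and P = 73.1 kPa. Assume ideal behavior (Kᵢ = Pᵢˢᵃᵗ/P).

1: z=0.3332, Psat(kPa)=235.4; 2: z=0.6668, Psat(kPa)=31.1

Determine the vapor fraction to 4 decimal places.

Raoult's law: Kᵢ = Pᵢˢᵃᵗ/P = Pᵢˢᵃᵗ/73.1.
  K_1 = 235.4/73.1 = 3.220246, K_2 = 31.1/73.1 = 0.425445
Let ψ = V/F and solve Σ zᵢ(Kᵢ−1)/(1+ψ(Kᵢ−1)) = 0.
Check two-phase: ΣzᵢKᵢ = 1.3567 > 1 and Σzᵢ/Kᵢ = 1.6708 > 1, so g(0) = 0.3567 > 0 and g(1) = -0.6708 < 0.
Newton iteration, ψ⁰ = 0.5:
  ψ = 0.5000: g = -0.18695, g' = -0.8022 → ψ = 0.2670
  ψ = 0.2670: g = 0.01196, g' = -0.9546 → ψ = 0.2795
  ψ = 0.2795: g = 0.00011, g' = -0.9378 → ψ = 0.2796
Converged at ψ = 0.2796.

ψ = 0.2796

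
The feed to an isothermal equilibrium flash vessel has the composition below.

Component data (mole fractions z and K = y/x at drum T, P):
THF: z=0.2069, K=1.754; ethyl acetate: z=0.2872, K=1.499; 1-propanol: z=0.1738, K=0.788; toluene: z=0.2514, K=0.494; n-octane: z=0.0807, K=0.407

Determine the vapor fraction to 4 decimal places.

ψ = 0.3159

Let ψ = V/F and solve Σ zᵢ(Kᵢ−1)/(1+ψ(Kᵢ−1)) = 0.
g(0) = ΣzᵢKᵢ − 1 = 0.0874 and g(1) = 1 − Σzᵢ/Kᵢ = -0.2373, so a root lies in (0, 1).
Iterate (Newton) starting at ψ = 0.69:
  ψ = 0.6900: g = -0.11038, g' = -0.3344 → ψ = 0.3599
  ψ = 0.3599: g = -0.01207, g' = -0.2754 → ψ = 0.3161
  ψ = 0.3161: g = -0.00005, g' = -0.2732 → ψ = 0.3159
Converged at ψ = 0.3159.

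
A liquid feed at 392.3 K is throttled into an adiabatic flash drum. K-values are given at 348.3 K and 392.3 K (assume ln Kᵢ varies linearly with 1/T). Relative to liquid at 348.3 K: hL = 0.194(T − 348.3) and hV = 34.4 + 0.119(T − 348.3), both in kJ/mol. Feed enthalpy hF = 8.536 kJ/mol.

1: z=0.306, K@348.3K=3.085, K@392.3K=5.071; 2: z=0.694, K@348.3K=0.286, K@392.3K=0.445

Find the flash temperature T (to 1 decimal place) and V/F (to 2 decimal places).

Adiabatic flash: solve Rachford–Rice at each trial T, then check hF = ψ·hV(T) + (1−ψ)·hL(T).
  T = 348.3 K: K = (3.085, 0.286), RR gives ψ = 0.096, H_out = 3.293 kJ/mol
  T = 392.3 K: K = (5.071, 0.445), RR gives ψ = 0.381, H_out = 20.381 kJ/mol
  T = 370.3 K: K = (4.014, 0.361), RR gives ψ = 0.249, H_out = 12.422 kJ/mol
  T = 359.3 K: K = (3.533, 0.323), RR gives ψ = 0.178, H_out = 8.104 kJ/mol
  T = 364.8 K: K = (3.770, 0.342), RR gives ψ = 0.214, H_out = 10.309 kJ/mol
  T = 362.1 K: K = (3.653, 0.332), RR gives ψ = 0.197, H_out = 9.240 kJ/mol
  T = 360.7 K: K = (3.593, 0.328), RR gives ψ = 0.187, H_out = 8.676 kJ/mol
Linear interpolation between T = 359.3 (H_out = 8.104) and T = 360.7 (H_out = 8.676) on hF = 8.536 gives T ≈ 360.4 K, at which ψ = 0.19.

T = 360.4 K, V/F = 0.19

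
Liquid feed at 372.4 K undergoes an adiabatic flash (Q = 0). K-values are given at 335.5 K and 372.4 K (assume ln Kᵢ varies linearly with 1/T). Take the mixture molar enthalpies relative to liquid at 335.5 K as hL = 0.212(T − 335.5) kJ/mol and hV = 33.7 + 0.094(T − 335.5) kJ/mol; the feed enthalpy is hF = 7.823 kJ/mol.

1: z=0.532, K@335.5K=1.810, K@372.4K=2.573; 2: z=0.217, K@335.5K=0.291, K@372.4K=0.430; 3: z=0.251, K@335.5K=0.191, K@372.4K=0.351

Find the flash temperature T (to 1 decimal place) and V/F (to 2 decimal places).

Adiabatic flash: solve Rachford–Rice at each trial T, then check hF = ψ·hV(T) + (1−ψ)·hL(T).
  T = 335.5 K: K = (1.810, 0.291, 0.191), RR gives ψ = 0.120, H_out = 4.027 kJ/mol
  T = 372.4 K: K = (2.573, 0.430, 0.351), RR gives ψ = 0.569, H_out = 24.530 kJ/mol
  T = 353.9 K: K = (2.177, 0.357, 0.263), RR gives ψ = 0.368, H_out = 15.514 kJ/mol
  T = 344.7 K: K = (1.990, 0.323, 0.225), RR gives ψ = 0.256, H_out = 10.293 kJ/mol
  T = 340.1 K: K = (1.899, 0.307, 0.208), RR gives ψ = 0.192, H_out = 7.331 kJ/mol
  T = 342.4 K: K = (1.944, 0.315, 0.216), RR gives ψ = 0.225, H_out = 8.849 kJ/mol
Linear interpolation between T = 340.1 (H_out = 7.331) and T = 342.4 (H_out = 8.849) on hF = 7.823 gives T ≈ 340.8 K, at which ψ = 0.20.

T = 340.8 K, V/F = 0.20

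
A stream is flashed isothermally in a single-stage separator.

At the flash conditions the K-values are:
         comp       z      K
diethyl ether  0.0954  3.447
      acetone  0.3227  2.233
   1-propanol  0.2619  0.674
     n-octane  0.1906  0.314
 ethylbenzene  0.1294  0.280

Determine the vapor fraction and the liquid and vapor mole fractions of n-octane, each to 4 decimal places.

Rachford–Rice: g(ψ) = Σ zᵢ(Kᵢ−1)/(1+ψ(Kᵢ−1)) = 0.
g(0) = ΣzᵢKᵢ − 1 = 0.3220 and g(1) = 1 − Σzᵢ/Kᵢ = -0.6299, so a root lies in (0, 1).
Iterate (Newton) starting at ψ = 0.68:
  ψ = 0.6800: g = -0.23325, g' = -0.8442 → ψ = 0.4037
  ψ = 0.4037: g = -0.02741, g' = -0.7050 → ψ = 0.3648
  ψ = 0.3648: g = 0.00011, g' = -0.7117 → ψ = 0.3650
Converged at ψ = 0.3650.
Compositions from xᵢ = zᵢ/(1+ψ(Kᵢ−1)), yᵢ = Kᵢxᵢ:
  diethyl ether: x = 0.0504, y = 0.1737
  acetone: x = 0.2225, y = 0.4969
  1-propanol: x = 0.2973, y = 0.2004
  n-octane: x = 0.2543, y = 0.0798
  ethylbenzene: x = 0.1755, y = 0.0491

ψ = 0.3650, x_n-octane = 0.2543, y_n-octane = 0.0798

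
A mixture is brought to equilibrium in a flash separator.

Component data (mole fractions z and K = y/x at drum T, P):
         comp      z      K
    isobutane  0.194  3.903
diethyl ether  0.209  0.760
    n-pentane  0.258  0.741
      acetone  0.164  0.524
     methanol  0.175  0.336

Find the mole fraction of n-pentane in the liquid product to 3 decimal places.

Material balance + equilibrium reduce to Σ zᵢ(Kᵢ−1)/(1+V/F(Kᵢ−1)) = 0.
g(0) = ΣzᵢKᵢ − 1 = 0.252 and g(1) = 1 − Σzᵢ/Kᵢ = -0.507, so a root lies in (0, 1).
Newton iteration, V/F⁰ = 0.5:
  V/F = 0.500: g = -0.1804, g' = -0.547 → V/F = 0.170
  V/F = 0.170: g = 0.0387, g' = -0.906 → V/F = 0.213
  V/F = 0.213: g = 0.0022, g' = -0.808 → V/F = 0.216
Converged at V/F = 0.216.
Compositions from xᵢ = zᵢ/(1+V/F(Kᵢ−1)), yᵢ = Kᵢxᵢ:
  isobutane: x = 0.119, y = 0.466
  diethyl ether: x = 0.220, y = 0.168
  n-pentane: x = 0.273, y = 0.202
  acetone: x = 0.183, y = 0.096
  methanol: x = 0.204, y = 0.069

x_n-pentane = 0.273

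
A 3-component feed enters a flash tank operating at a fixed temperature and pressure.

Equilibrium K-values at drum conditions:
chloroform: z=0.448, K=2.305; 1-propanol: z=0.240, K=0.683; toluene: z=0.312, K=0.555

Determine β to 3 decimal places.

β = 0.716

Let β = V/F and solve Σ zᵢ(Kᵢ−1)/(1+β(Kᵢ−1)) = 0.
g(0) = ΣzᵢKᵢ − 1 = 0.370 and g(1) = 1 − Σzᵢ/Kᵢ = -0.108, so a root lies in (0, 1).
Newton–Raphson from β = 0.5:
  β = 0.500: g = 0.0848, g' = -0.416 → β = 0.704
  β = 0.704: g = 0.0046, g' = -0.378 → β = 0.716
Converged at β = 0.716.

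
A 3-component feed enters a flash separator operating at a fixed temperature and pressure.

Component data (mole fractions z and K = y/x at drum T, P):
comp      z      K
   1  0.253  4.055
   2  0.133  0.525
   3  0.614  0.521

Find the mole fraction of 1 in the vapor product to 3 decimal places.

y_1 = 0.549

Newton iteration, β⁰ = 0.51:
  β = 0.510: g = -0.1704, g' = -0.660 → β = 0.252
  β = 0.252: g = 0.0307, g' = -0.975 → β = 0.283
  β = 0.283: g = 0.0011, g' = -0.907 → β = 0.284
Converged at β = 0.284.
Compositions from xᵢ = zᵢ/(1+β(Kᵢ−1)), yᵢ = Kᵢxᵢ:
  1: x = 0.135, y = 0.549
  2: x = 0.154, y = 0.081
  3: x = 0.711, y = 0.370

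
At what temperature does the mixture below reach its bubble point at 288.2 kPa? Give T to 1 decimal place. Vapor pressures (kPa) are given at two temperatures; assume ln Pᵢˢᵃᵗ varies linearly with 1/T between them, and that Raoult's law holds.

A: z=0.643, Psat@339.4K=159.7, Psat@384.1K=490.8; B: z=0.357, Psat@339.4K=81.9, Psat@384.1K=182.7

T = 371.3 K

Bubble-point temperature: ΣzᵢPᵢˢᵃᵗ(T) = P. Interpolate ln Pᵢˢᵃᵗ = aᵢ + bᵢ/T.
  T = 339.4 K: ΣzᵢPᵢˢᵃᵗ = 131.93 kPa
  T = 384.1 K: ΣzᵢPᵢˢᵃᵗ = 380.81 kPa
  T = 361.8 K: ΣzᵢPᵢˢᵃᵗ = 231.41 kPa
  T = 373.0 K: ΣzᵢPᵢˢᵃᵗ = 299.28 kPa
  T = 367.4 K: ΣzᵢPᵢˢᵃᵗ = 263.65 kPa
  T = 370.2 K: ΣzᵢPᵢˢᵃᵗ = 281.03 kPa
Interpolating between 370.2 K and 373.0 K gives T ≈ 371.3 K.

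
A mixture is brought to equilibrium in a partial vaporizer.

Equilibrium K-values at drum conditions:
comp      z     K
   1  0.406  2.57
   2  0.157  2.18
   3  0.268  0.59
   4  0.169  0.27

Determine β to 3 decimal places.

β = 0.698

Let β = V/F and solve Σ zᵢ(Kᵢ−1)/(1+β(Kᵢ−1)) = 0.
Feasibility: ΣzᵢKᵢ = 1.589, Σzᵢ/Kᵢ = 1.310 — both > 1, two phases present.
Newton iteration, β⁰ = 0.6:
  β = 0.600: g = 0.0714, g' = -0.705 → β = 0.701
  β = 0.701: g = -0.0023, g' = -0.759 → β = 0.698
Converged at β = 0.698.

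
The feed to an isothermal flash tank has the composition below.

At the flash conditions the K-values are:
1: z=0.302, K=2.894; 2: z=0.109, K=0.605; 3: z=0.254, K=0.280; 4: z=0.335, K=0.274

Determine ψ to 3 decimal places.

ψ = 0.080

Newton iteration, ψ⁰ = 0.42:
  ψ = 0.420: g = -0.3451, g' = -0.997 → ψ = 0.074
  ψ = 0.074: g = 0.0075, g' = -1.196 → ψ = 0.080
Converged at ψ = 0.080.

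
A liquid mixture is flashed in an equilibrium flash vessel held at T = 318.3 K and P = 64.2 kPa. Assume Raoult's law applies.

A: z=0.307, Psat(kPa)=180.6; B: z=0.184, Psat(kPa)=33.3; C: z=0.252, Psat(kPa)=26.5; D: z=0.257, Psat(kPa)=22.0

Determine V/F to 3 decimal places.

V/F = 0.142

Raoult's law: Kᵢ = Pᵢˢᵃᵗ/P = Pᵢˢᵃᵗ/64.2.
  K_A = 180.6/64.2 = 2.81308, K_B = 33.3/64.2 = 0.51869, K_C = 26.5/64.2 = 0.41277, K_D = 22.0/64.2 = 0.34268
Rachford–Rice: g(V/F) = Σ zᵢ(Kᵢ−1)/(1+V/F(Kᵢ−1)) = 0.
Check two-phase: ΣzᵢKᵢ = 1.151 > 1 and Σzᵢ/Kᵢ = 1.824 > 1, so g(0) = 0.151 > 0 and g(1) = -0.824 < 0.
Newton iteration, V/F⁰ = 0.56:
  V/F = 0.560: g = -0.3329, g' = -0.799 → V/F = 0.144
  V/F = 0.144: g = -0.0016, g' = -0.924 → V/F = 0.142
Converged at V/F = 0.142.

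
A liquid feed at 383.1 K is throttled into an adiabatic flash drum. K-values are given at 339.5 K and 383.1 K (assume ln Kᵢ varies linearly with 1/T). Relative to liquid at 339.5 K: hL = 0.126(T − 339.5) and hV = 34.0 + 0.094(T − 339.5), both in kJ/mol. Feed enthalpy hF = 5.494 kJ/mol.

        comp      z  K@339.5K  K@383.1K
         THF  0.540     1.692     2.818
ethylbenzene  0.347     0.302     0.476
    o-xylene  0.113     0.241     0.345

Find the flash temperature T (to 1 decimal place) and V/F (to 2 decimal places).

T = 342.1 K, V/F = 0.15

Adiabatic flash: solve Rachford–Rice at each trial T, then check hF = ψ·hV(T) + (1−ψ)·hL(T).
  T = 339.5 K: K = (1.692, 0.302, 0.241), RR gives ψ = 0.093, H_out = 3.147 kJ/mol
  T = 383.1 K: K = (2.818, 0.476, 0.345), RR gives ψ = 0.711, H_out = 28.671 kJ/mol
  T = 361.3 K: K = (2.217, 0.384, 0.291), RR gives ψ = 0.467, H_out = 18.283 kJ/mol
  T = 350.4 K: K = (1.945, 0.342, 0.266), RR gives ψ = 0.311, H_out = 11.831 kJ/mol
  T = 344.9 K: K = (1.815, 0.322, 0.253), RR gives ψ = 0.212, H_out = 7.852 kJ/mol
  T = 342.2 K: K = (1.753, 0.312, 0.247), RR gives ψ = 0.156, H_out = 5.621 kJ/mol
  T = 340.9 K: K = (1.723, 0.307, 0.244), RR gives ψ = 0.126, H_out = 4.464 kJ/mol
Linear interpolation between T = 340.9 (H_out = 4.464) and T = 342.2 (H_out = 5.621) on hF = 5.494 gives T ≈ 342.1 K, at which ψ = 0.15.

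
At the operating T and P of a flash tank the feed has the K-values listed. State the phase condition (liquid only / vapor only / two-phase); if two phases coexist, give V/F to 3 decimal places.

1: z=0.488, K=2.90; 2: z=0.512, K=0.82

vapor only

ΣzᵢKᵢ = 1.835; Σzᵢ/Kᵢ = 0.793.
Since Σzᵢ/Kᵢ < 1 the mixture is above its dew point — single vapor phase.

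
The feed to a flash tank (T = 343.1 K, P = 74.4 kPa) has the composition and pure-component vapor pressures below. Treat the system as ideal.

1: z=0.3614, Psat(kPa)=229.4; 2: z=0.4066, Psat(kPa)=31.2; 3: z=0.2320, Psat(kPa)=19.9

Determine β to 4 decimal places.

Raoult's law: Kᵢ = Pᵢˢᵃᵗ/P = Pᵢˢᵃᵗ/74.4.
  K_1 = 229.4/74.4 = 3.083333, K_2 = 31.2/74.4 = 0.419355, K_3 = 19.9/74.4 = 0.267473
Material balance + equilibrium reduce to Σ zᵢ(Kᵢ−1)/(1+β(Kᵢ−1)) = 0.
g(0) = ΣzᵢKᵢ − 1 = 0.3469 and g(1) = 1 − Σzᵢ/Kᵢ = -0.9542, so a root lies in (0, 1).
Newton iteration, β⁰ = 0.5:
  β = 0.5000: g = -0.23206, g' = -0.9585 → β = 0.2579
  β = 0.2579: g = 0.00259, g' = -1.0426 → β = 0.2604
Converged at β = 0.2604.

β = 0.2604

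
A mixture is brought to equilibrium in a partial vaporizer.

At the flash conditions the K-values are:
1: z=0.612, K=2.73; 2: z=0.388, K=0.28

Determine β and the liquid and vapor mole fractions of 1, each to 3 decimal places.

Material balance + equilibrium reduce to Σ zᵢ(Kᵢ−1)/(1+β(Kᵢ−1)) = 0.
Feasibility: ΣzᵢKᵢ = 1.779, Σzᵢ/Kᵢ = 1.610 — both > 1, two phases present.
Binary case is linear: z₁(K₁−1)(1+β(K₂−1)) + z₂(K₂−1)(1+β(K₁−1)) = 0
⇒ β = [z₁(K₁−1)+z₂(K₂−1)] / [−(K₁−1)(K₂−1)] = 0.7794/1.2456 = 0.626
Compositions from xᵢ = zᵢ/(1+β(Kᵢ−1)), yᵢ = Kᵢxᵢ:
  1: x = 0.294, y = 0.802
  2: x = 0.706, y = 0.198

β = 0.626, x_1 = 0.294, y_1 = 0.802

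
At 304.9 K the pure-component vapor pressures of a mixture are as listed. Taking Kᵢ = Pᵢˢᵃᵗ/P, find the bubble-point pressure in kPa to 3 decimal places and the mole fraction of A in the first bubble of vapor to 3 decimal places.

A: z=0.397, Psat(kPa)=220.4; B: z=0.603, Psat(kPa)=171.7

Pbub = 191.034 kPa, y_A = 0.458

At the bubble point ψ → 0, so ΣzᵢKᵢ = 1 with Kᵢ = Pᵢˢᵃᵗ/P ⇒ P = ΣzᵢPᵢˢᵃᵗ.
P = 0.397·220.4 + 0.603·171.7 = 191.034 kPa
yᵢ = zᵢPᵢˢᵃᵗ/P ⇒ y_A = 0.397·220.4/191.034 = 0.458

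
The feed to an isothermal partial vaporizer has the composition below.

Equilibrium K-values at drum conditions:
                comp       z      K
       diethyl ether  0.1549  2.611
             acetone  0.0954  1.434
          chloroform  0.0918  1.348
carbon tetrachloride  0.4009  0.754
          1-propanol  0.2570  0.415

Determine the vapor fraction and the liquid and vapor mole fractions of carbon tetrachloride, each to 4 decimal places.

Material balance + equilibrium reduce to Σ zᵢ(Kᵢ−1)/(1+ψ(Kᵢ−1)) = 0.
Feasibility: ΣzᵢKᵢ = 1.0739, Σzᵢ/Kᵢ = 1.3449 — both > 1, two phases present.
Newton iteration, ψ⁰ = 0.5:
  ψ = 0.5000: g = -0.12551, g' = -0.3508 → ψ = 0.1422
  ψ = 0.1422: g = 0.00629, g' = -0.4228 → ψ = 0.1571
  ψ = 0.1571: g = 0.00006, g' = -0.4147 → ψ = 0.1572
Converged at ψ = 0.1572.
Compositions from xᵢ = zᵢ/(1+ψ(Kᵢ−1)), yᵢ = Kᵢxᵢ:
  diethyl ether: x = 0.1236, y = 0.3227
  acetone: x = 0.0893, y = 0.1281
  chloroform: x = 0.0870, y = 0.1173
  carbon tetrachloride: x = 0.4170, y = 0.3144
  1-propanol: x = 0.2830, y = 0.1175

ψ = 0.1572, x_carbon tetrachloride = 0.4170, y_carbon tetrachloride = 0.3144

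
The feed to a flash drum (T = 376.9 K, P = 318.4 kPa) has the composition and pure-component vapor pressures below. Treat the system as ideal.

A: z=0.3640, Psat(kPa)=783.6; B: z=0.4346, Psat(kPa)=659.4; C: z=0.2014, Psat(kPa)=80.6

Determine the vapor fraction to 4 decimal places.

Raoult's law: Kᵢ = Pᵢˢᵃᵗ/P = Pᵢˢᵃᵗ/318.4.
  K_A = 783.6/318.4 = 2.461055, K_B = 659.4/318.4 = 2.070980, K_C = 80.6/318.4 = 0.253141
Newton–Raphson from ψ = 0.61:
  ψ = 0.6100: g = 0.28644, g' = -0.7786 → ψ = 0.9779
  ψ = 0.9779: g = -0.11146, g' = -1.7955 → ψ = 0.9158
  ψ = 0.9158: g = -0.01351, g' = -1.3940 → ψ = 0.9061
  ψ = 0.9061: g = -0.00023, g' = -1.3473 → ψ = 0.9059
Converged at ψ = 0.9059.

ψ = 0.9059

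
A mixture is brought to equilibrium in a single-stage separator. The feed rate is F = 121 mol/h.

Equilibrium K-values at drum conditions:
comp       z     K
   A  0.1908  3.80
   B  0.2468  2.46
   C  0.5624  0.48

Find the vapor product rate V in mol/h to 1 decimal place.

Rachford–Rice: g(ψ) = Σ zᵢ(Kᵢ−1)/(1+ψ(Kᵢ−1)) = 0.
g(0) = ΣzᵢKᵢ − 1 = 0.6021 and g(1) = 1 − Σzᵢ/Kᵢ = -0.3222, so a root lies in (0, 1).
Newton iteration, ψ⁰ = 0.43:
  ψ = 0.4300: g = 0.08708, g' = -0.7588 → ψ = 0.5448
  ψ = 0.5448: g = 0.00421, g' = -0.6938 → ψ = 0.5508
Converged at ψ = 0.5509.
Then V = ψ·F = 0.5509·121 = 66.7 mol/h and L = F − V = 54.3 mol/h.

V = 66.7 mol/h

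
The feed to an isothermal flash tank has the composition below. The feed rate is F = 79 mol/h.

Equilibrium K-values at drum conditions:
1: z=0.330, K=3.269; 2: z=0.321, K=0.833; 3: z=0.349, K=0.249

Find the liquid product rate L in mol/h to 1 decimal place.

L = 50.9 mol/h

Let ψ = V/F and solve Σ zᵢ(Kᵢ−1)/(1+ψ(Kᵢ−1)) = 0.
Check two-phase: ΣzᵢKᵢ = 1.433 > 1 and Σzᵢ/Kᵢ = 1.888 > 1, so g(0) = 0.433 > 0 and g(1) = -0.888 < 0.
Iterate (Newton) starting at ψ = 0.42:
  ψ = 0.420: g = -0.0571, g' = -0.876 → ψ = 0.355
Converged at ψ = 0.355.
Then V = ψ·F = 0.3554·79 = 28.1 mol/h and L = F − V = 50.9 mol/h.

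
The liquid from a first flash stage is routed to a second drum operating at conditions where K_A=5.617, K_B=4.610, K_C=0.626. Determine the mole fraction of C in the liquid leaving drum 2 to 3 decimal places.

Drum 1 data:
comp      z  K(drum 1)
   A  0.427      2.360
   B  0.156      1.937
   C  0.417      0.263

x_C (drum 2) = 0.920

Drum 1:
Iterate (Newton) starting at ψ₁ = 0.5:
  ψ₁ = 0.500: g = -0.0415, g' = -0.911 → ψ₁ = 0.455
  ψ₁ = 0.455: g = -0.0007, g' = -0.881 → ψ₁ = 0.454
Converged at ψ₁ = 0.454.
Drum-1 compositions:
  A: x = 0.264, y = 0.623
  B: x = 0.109, y = 0.212
  C: x = 0.626, y = 0.165
Drum-2 feed = drum-1 liquid: z₂ = (0.2641, 0.1095, 0.6265).
Drum 2:
Material balance + equilibrium reduce to Σ zᵢ(Kᵢ−1)/(1+ψ₂(Kᵢ−1)) = 0.
Check two-phase: ΣzᵢKᵢ = 2.380 > 1 and Σzᵢ/Kᵢ = 1.071 > 1, so g(0) = 1.380 > 0 and g(1) = -0.071 < 0.
Newton–Raphson from ψ₂ = 0.5:
  ψ₂ = 0.500: g = 0.2212, g' = -0.828 → ψ₂ = 0.767
  ψ₂ = 0.767: g = 0.0447, g' = -0.546 → ψ₂ = 0.849
  ψ₂ = 0.849: g = 0.0017, g' = -0.507 → ψ₂ = 0.852
Converged at ψ₂ = 0.852.
  A: x = 0.054, y = 0.301
  B: x = 0.027, y = 0.124
  C: x = 0.920, y = 0.576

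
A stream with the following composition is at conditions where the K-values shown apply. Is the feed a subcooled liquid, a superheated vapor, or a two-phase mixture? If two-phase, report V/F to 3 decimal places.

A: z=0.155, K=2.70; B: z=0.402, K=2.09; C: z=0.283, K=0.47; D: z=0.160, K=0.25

two-phase, V/F = 0.542

ΣzᵢKᵢ = 1.432; Σzᵢ/Kᵢ = 1.492.
Both exceed 1, so a two-phase solution exists.
Rachford–Rice: g(ψ) = Σ zᵢ(Kᵢ−1)/(1+ψ(Kᵢ−1)) = 0.
Newton–Raphson from ψ = 0.38:
  ψ = 0.380: g = 0.1143, g' = -0.705 → ψ = 0.542
Converged at ψ = 0.542.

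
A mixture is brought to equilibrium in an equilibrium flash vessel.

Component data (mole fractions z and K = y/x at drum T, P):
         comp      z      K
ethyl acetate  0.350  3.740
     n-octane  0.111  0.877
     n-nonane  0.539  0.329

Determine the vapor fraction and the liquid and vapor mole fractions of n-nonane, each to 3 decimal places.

Newton–Raphson from ψ = 0.58:
  ψ = 0.580: g = -0.2364, g' = -1.044 → ψ = 0.354
  ψ = 0.354: g = -0.0014, g' = -1.097 → ψ = 0.352
Converged at ψ = 0.352.
Compositions from xᵢ = zᵢ/(1+ψ(Kᵢ−1)), yᵢ = Kᵢxᵢ:
  ethyl acetate: x = 0.178, y = 0.666
  n-octane: x = 0.116, y = 0.102
  n-nonane: x = 0.706, y = 0.232

ψ = 0.352, x_n-nonane = 0.706, y_n-nonane = 0.232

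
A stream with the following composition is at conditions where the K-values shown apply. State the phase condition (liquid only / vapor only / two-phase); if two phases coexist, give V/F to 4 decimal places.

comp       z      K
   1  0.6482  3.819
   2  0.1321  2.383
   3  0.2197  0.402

ΣzᵢKᵢ = 2.8786; Σzᵢ/Kᵢ = 0.7717.
Since Σzᵢ/Kᵢ < 1 the mixture is above its dew point — single vapor phase.

vapor only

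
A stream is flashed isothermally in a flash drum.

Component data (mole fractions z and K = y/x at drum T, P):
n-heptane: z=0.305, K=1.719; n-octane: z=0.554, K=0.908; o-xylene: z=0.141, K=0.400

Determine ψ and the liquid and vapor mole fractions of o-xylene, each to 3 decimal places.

Material balance + equilibrium reduce to Σ zᵢ(Kᵢ−1)/(1+ψ(Kᵢ−1)) = 0.
Feasibility: ΣzᵢKᵢ = 1.084, Σzᵢ/Kᵢ = 1.140 — both > 1, two phases present.
Iterate (Newton) starting at ψ = 0.4:
  ψ = 0.400: g = 0.0061, g' = -0.188 → ψ = 0.432
Converged at ψ = 0.432.
Compositions from xᵢ = zᵢ/(1+ψ(Kᵢ−1)), yᵢ = Kᵢxᵢ:
  n-heptane: x = 0.233, y = 0.400
  n-octane: x = 0.577, y = 0.524
  o-xylene: x = 0.190, y = 0.076

ψ = 0.432, x_o-xylene = 0.190, y_o-xylene = 0.076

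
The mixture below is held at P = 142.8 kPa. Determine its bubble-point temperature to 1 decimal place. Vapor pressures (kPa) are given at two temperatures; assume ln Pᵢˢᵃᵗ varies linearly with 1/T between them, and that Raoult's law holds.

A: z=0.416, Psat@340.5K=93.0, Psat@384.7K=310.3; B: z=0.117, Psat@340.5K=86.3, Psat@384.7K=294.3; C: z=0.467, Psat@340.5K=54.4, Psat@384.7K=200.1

Bubble-point temperature: ΣzᵢPᵢˢᵃᵗ(T) = P. Interpolate ln Pᵢˢᵃᵗ = aᵢ + bᵢ/T.
  T = 340.5 K: ΣzᵢPᵢˢᵃᵗ = 74.19 kPa
  T = 384.7 K: ΣzᵢPᵢˢᵃᵗ = 256.96 kPa
  T = 362.6 K: ΣzᵢPᵢˢᵃᵗ = 143.36 kPa
  T = 351.6 K: ΣzᵢPᵢˢᵃᵗ = 104.35 kPa
  T = 357.1 K: ΣzᵢPᵢˢᵃᵗ = 122.61 kPa
  T = 359.9 K: ΣzᵢPᵢˢᵃᵗ = 132.85 kPa
Interpolating between 359.9 K and 362.6 K gives T ≈ 362.5 K.

T = 362.5 K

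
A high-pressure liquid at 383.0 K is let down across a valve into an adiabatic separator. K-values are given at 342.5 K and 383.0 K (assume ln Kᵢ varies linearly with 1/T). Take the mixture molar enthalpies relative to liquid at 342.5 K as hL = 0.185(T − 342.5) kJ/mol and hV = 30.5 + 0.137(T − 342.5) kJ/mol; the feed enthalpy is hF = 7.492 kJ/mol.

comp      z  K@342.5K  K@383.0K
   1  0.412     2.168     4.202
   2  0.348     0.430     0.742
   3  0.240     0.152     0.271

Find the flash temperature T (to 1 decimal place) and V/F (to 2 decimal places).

Adiabatic flash: solve Rachford–Rice at each trial T, then check hF = ψ·hV(T) + (1−ψ)·hL(T).
  T = 342.5 K: K = (2.168, 0.430, 0.152), RR gives ψ = 0.098, H_out = 2.978 kJ/mol
  T = 383.0 K: K = (4.202, 0.742, 0.271), RR gives ψ = 0.637, H_out = 25.680 kJ/mol
  T = 362.8 K: K = (3.077, 0.574, 0.206), RR gives ψ = 0.410, H_out = 15.866 kJ/mol
  T = 352.6 K: K = (2.594, 0.498, 0.178), RR gives ψ = 0.274, H_out = 10.092 kJ/mol
  T = 347.6 K: K = (2.376, 0.464, 0.165), RR gives ψ = 0.194, H_out = 6.816 kJ/mol
  T = 350.1 K: K = (2.483, 0.481, 0.171), RR gives ψ = 0.236, H_out = 8.503 kJ/mol
  T = 348.9 K: K = (2.432, 0.473, 0.168), RR gives ψ = 0.216, H_out = 7.707 kJ/mol
Linear interpolation between T = 347.6 (H_out = 6.816) and T = 348.9 (H_out = 7.707) on hF = 7.492 gives T ≈ 348.6 K, at which ψ = 0.21.

T = 348.6 K, V/F = 0.21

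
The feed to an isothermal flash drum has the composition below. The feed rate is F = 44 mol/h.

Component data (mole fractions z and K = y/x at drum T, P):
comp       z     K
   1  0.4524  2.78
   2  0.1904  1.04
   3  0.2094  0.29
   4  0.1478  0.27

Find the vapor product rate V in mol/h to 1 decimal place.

Rachford–Rice: g(β) = Σ zᵢ(Kᵢ−1)/(1+β(Kᵢ−1)) = 0.
Feasibility: ΣzᵢKᵢ = 1.5563, Σzᵢ/Kᵢ = 1.6153 — both > 1, two phases present.
Newton–Raphson from β = 0.67:
  β = 0.6700: g = -0.12007, g' = -0.9842 → β = 0.5480
  β = 0.5480: g = -0.00811, g' = -0.8693 → β = 0.5387
Converged at β = 0.5387.
Then V = β·F = 0.5387·44 = 23.7 mol/h and L = F − V = 20.3 mol/h.

V = 23.7 mol/h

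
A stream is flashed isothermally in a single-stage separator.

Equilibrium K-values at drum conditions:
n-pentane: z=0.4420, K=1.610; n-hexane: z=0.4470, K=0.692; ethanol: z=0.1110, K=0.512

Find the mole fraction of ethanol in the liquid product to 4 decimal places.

x_ethanol = 0.1349

Let ψ = V/F and solve Σ zᵢ(Kᵢ−1)/(1+ψ(Kᵢ−1)) = 0.
Feasibility: ΣzᵢKᵢ = 1.0778, Σzᵢ/Kᵢ = 1.1373 — both > 1, two phases present.
Newton–Raphson from ψ = 0.49:
  ψ = 0.4900: g = -0.02576, g' = -0.2020 → ψ = 0.3624
  ψ = 0.3624: g = 0.00002, g' = -0.2030 → ψ = 0.3625
Converged at ψ = 0.3625.
Compositions from xᵢ = zᵢ/(1+ψ(Kᵢ−1)), yᵢ = Kᵢxᵢ:
  n-pentane: x = 0.3620, y = 0.5827
  n-hexane: x = 0.5032, y = 0.3482
  ethanol: x = 0.1349, y = 0.0690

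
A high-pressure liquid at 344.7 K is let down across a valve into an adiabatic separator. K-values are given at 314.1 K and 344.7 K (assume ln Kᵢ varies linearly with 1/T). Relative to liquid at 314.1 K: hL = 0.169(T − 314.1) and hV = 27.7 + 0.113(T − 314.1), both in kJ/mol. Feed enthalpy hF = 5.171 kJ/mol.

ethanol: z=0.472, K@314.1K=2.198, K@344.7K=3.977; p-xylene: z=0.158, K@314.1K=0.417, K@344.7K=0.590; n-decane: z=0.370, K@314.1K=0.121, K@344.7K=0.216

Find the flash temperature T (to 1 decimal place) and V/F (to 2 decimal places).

T = 315.4 K, V/F = 0.18

Adiabatic flash: solve Rachford–Rice at each trial T, then check hF = ψ·hV(T) + (1−ψ)·hL(T).
  T = 314.1 K: K = (2.198, 0.417, 0.121), RR gives ψ = 0.154, H_out = 4.267 kJ/mol
  T = 344.7 K: K = (3.977, 0.590, 0.216), RR gives ψ = 0.505, H_out = 18.283 kJ/mol
  T = 329.4 K: K = (2.998, 0.500, 0.164), RR gives ψ = 0.368, H_out = 12.458 kJ/mol
  T = 321.8 K: K = (2.579, 0.458, 0.141), RR gives ψ = 0.278, H_out = 8.878 kJ/mol
  T = 318.0 K: K = (2.386, 0.437, 0.131), RR gives ψ = 0.222, H_out = 6.767 kJ/mol
  T = 316.1 K: K = (2.293, 0.427, 0.126), RR gives ψ = 0.191, H_out = 5.599 kJ/mol
  T = 315.1 K: K = (2.245, 0.422, 0.124), RR gives ψ = 0.173, H_out = 4.947 kJ/mol
Linear interpolation between T = 315.1 (H_out = 4.947) and T = 316.1 (H_out = 5.599) on hF = 5.171 gives T ≈ 315.4 K, at which ψ = 0.18.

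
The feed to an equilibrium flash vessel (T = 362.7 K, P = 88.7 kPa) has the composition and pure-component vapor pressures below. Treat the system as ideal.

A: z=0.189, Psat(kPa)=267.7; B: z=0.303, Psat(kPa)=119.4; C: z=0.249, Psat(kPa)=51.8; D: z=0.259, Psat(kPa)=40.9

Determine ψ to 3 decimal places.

Raoult's law: Kᵢ = Pᵢˢᵃᵗ/P = Pᵢˢᵃᵗ/88.7.
  K_A = 267.7/88.7 = 3.01804, K_B = 119.4/88.7 = 1.34611, K_C = 51.8/88.7 = 0.58399, K_D = 40.9/88.7 = 0.46110
Material balance + equilibrium reduce to Σ zᵢ(Kᵢ−1)/(1+ψ(Kᵢ−1)) = 0.
g(0) = ΣzᵢKᵢ − 1 = 0.243 and g(1) = 1 − Σzᵢ/Kᵢ = -0.276, so a root lies in (0, 1).
Newton–Raphson from ψ = 0.56:
  ψ = 0.560: g = -0.0680, g' = -0.423 → ψ = 0.399
  ψ = 0.399: g = 0.0014, g' = -0.448 → ψ = 0.402
Converged at ψ = 0.402.

ψ = 0.402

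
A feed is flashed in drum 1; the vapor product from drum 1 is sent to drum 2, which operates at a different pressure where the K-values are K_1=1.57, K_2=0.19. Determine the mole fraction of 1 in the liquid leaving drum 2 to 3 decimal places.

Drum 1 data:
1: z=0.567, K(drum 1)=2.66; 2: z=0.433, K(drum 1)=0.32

Drum 1:
Binary case is linear: z₁(K₁−1)(1+ψ₁(K₂−1)) + z₂(K₂−1)(1+ψ₁(K₁−1)) = 0
⇒ ψ₁ = [z₁(K₁−1)+z₂(K₂−1)] / [−(K₁−1)(K₂−1)] = 0.6468/1.1288 = 0.573
Drum-1 compositions:
  1: x = 0.291, y = 0.773
  2: x = 0.709, y = 0.227
Drum-2 feed = drum-1 vapor: z₂ = (0.7730, 0.2270).
Drum 2:
Rachford–Rice: g(ψ₂) = Σ zᵢ(Kᵢ−1)/(1+ψ₂(Kᵢ−1)) = 0.
Feasibility: ΣzᵢKᵢ = 1.257, Σzᵢ/Kᵢ = 1.687 — both > 1, two phases present.
Iterate (Newton) starting at ψ₂ = 0.44:
  ψ₂ = 0.440: g = 0.0666, g' = -0.520 → ψ₂ = 0.568
  ψ₂ = 0.568: g = -0.0077, g' = -0.654 → ψ₂ = 0.556
Converged at ψ₂ = 0.556.
  1: x = 0.587, y = 0.922
  2: x = 0.413, y = 0.078

x_1 (drum 2) = 0.587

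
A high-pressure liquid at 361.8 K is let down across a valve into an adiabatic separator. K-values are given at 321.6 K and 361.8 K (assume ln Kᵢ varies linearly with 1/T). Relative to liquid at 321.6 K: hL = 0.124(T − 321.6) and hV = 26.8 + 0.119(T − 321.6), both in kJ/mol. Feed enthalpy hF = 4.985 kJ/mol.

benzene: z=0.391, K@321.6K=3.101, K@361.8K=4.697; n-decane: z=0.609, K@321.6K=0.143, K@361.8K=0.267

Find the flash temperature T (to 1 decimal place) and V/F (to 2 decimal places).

Adiabatic flash: solve Rachford–Rice at each trial T, then check hF = ψ·hV(T) + (1−ψ)·hL(T).
  T = 321.6 K: K = (3.101, 0.143), RR gives ψ = 0.166, H_out = 4.459 kJ/mol
  T = 361.8 K: K = (4.697, 0.267), RR gives ψ = 0.369, H_out = 14.792 kJ/mol
  T = 341.7 K: K = (3.863, 0.199), RR gives ψ = 0.275, H_out = 9.847 kJ/mol
  T = 331.6 K: K = (3.471, 0.169), RR gives ψ = 0.224, H_out = 7.239 kJ/mol
  T = 326.6 K: K = (3.284, 0.156), RR gives ψ = 0.196, H_out = 5.881 kJ/mol
  T = 324.1 K: K = (3.192, 0.149), RR gives ψ = 0.182, H_out = 5.179 kJ/mol
  T = 322.9 K: K = (3.148, 0.146), RR gives ψ = 0.174, H_out = 4.836 kJ/mol
Linear interpolation between T = 322.9 (H_out = 4.836) and T = 324.1 (H_out = 5.179) on hF = 4.985 gives T ≈ 323.4 K, at which ψ = 0.18.

T = 323.4 K, V/F = 0.18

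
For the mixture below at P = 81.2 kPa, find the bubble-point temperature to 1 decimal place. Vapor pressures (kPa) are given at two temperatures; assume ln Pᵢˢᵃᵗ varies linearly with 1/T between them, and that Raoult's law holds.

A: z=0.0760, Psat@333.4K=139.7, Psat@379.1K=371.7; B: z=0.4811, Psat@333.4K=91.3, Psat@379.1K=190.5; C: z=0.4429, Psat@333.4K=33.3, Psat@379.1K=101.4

T = 341.0 K

Bubble-point temperature: ΣzᵢPᵢˢᵃᵗ(T) = P. Interpolate ln Pᵢˢᵃᵗ = aᵢ + bᵢ/T.
  T = 333.4 K: ΣzᵢPᵢˢᵃᵗ = 69.29 kPa
  T = 379.1 K: ΣzᵢPᵢˢᵃᵗ = 164.81 kPa
  T = 356.2 K: ΣzᵢPᵢˢᵃᵗ = 109.40 kPa
  T = 344.8 K: ΣzᵢPᵢˢᵃᵗ = 87.64 kPa
  T = 339.1 K: ΣzᵢPᵢˢᵃᵗ = 78.06 kPa
  T = 342.0 K: ΣzᵢPᵢˢᵃᵗ = 82.83 kPa
Interpolating between 339.1 K and 342.0 K gives T ≈ 341.0 K.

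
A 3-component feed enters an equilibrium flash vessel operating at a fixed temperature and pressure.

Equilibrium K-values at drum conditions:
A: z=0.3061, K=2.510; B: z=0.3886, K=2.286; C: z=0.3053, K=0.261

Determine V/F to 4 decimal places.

Rachford–Rice: g(V/F) = Σ zᵢ(Kᵢ−1)/(1+V/F(Kᵢ−1)) = 0.
Feasibility: ΣzᵢKᵢ = 1.7363, Σzᵢ/Kᵢ = 1.4617 — both > 1, two phases present.
Newton iteration, V/F⁰ = 0.5:
  V/F = 0.5000: g = 0.20969, g' = -0.8841 → V/F = 0.7372
  V/F = 0.7372: g = -0.02035, g' = -1.1302 → V/F = 0.7192
  V/F = 0.7192: g = -0.00034, g' = -1.0934 → V/F = 0.7189
Converged at V/F = 0.7189.

V/F = 0.7189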